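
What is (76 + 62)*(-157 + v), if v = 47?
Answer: -15180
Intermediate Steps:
(76 + 62)*(-157 + v) = (76 + 62)*(-157 + 47) = 138*(-110) = -15180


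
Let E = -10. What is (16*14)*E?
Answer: -2240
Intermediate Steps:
(16*14)*E = (16*14)*(-10) = 224*(-10) = -2240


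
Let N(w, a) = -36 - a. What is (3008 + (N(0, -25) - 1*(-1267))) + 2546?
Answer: 6810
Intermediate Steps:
(3008 + (N(0, -25) - 1*(-1267))) + 2546 = (3008 + ((-36 - 1*(-25)) - 1*(-1267))) + 2546 = (3008 + ((-36 + 25) + 1267)) + 2546 = (3008 + (-11 + 1267)) + 2546 = (3008 + 1256) + 2546 = 4264 + 2546 = 6810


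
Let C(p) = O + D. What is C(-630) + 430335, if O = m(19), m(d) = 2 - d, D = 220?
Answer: 430538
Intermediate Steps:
O = -17 (O = 2 - 1*19 = 2 - 19 = -17)
C(p) = 203 (C(p) = -17 + 220 = 203)
C(-630) + 430335 = 203 + 430335 = 430538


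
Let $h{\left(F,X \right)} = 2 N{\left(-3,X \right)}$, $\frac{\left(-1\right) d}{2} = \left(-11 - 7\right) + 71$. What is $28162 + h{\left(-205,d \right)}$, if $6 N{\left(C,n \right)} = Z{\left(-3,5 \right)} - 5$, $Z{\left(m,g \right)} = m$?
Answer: $\frac{84478}{3} \approx 28159.0$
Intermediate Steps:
$d = -106$ ($d = - 2 \left(\left(-11 - 7\right) + 71\right) = - 2 \left(-18 + 71\right) = \left(-2\right) 53 = -106$)
$N{\left(C,n \right)} = - \frac{4}{3}$ ($N{\left(C,n \right)} = \frac{-3 - 5}{6} = \frac{1}{6} \left(-8\right) = - \frac{4}{3}$)
$h{\left(F,X \right)} = - \frac{8}{3}$ ($h{\left(F,X \right)} = 2 \left(- \frac{4}{3}\right) = - \frac{8}{3}$)
$28162 + h{\left(-205,d \right)} = 28162 - \frac{8}{3} = \frac{84478}{3}$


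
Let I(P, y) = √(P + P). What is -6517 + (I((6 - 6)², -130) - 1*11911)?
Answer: -18428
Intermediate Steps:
I(P, y) = √2*√P (I(P, y) = √(2*P) = √2*√P)
-6517 + (I((6 - 6)², -130) - 1*11911) = -6517 + (√2*√((6 - 6)²) - 1*11911) = -6517 + (√2*√(0²) - 11911) = -6517 + (√2*√0 - 11911) = -6517 + (√2*0 - 11911) = -6517 + (0 - 11911) = -6517 - 11911 = -18428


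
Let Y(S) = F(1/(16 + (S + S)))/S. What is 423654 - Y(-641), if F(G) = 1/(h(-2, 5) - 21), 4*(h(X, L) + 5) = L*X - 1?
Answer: 31229654606/73715 ≈ 4.2365e+5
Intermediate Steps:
h(X, L) = -21/4 + L*X/4 (h(X, L) = -5 + (L*X - 1)/4 = -5 + (-1 + L*X)/4 = -5 + (-1/4 + L*X/4) = -21/4 + L*X/4)
F(G) = -4/115 (F(G) = 1/((-21/4 + (1/4)*5*(-2)) - 21) = 1/((-21/4 - 5/2) - 21) = 1/(-31/4 - 21) = 1/(-115/4) = -4/115)
Y(S) = -4/(115*S)
423654 - Y(-641) = 423654 - (-4)/(115*(-641)) = 423654 - (-4)*(-1)/(115*641) = 423654 - 1*4/73715 = 423654 - 4/73715 = 31229654606/73715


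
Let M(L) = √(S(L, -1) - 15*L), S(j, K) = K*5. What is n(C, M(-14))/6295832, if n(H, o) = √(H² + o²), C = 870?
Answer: √757105/6295832 ≈ 0.00013821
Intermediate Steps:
S(j, K) = 5*K
M(L) = √(-5 - 15*L) (M(L) = √(5*(-1) - 15*L) = √(-5 - 15*L))
n(C, M(-14))/6295832 = √(870² + (√(-5 - 15*(-14)))²)/6295832 = √(756900 + (√(-5 + 210))²)*(1/6295832) = √(756900 + (√205)²)*(1/6295832) = √(756900 + 205)*(1/6295832) = √757105*(1/6295832) = √757105/6295832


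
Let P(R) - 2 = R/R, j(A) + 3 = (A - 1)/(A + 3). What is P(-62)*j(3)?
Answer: -8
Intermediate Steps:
j(A) = -3 + (-1 + A)/(3 + A) (j(A) = -3 + (A - 1)/(A + 3) = -3 + (-1 + A)/(3 + A))
P(R) = 3 (P(R) = 2 + R/R = 2 + 1 = 3)
P(-62)*j(3) = 3*(2*(-5 - 1*3)/(3 + 3)) = 3*(2*(-5 - 3)/6) = 3*(2*(⅙)*(-8)) = 3*(-8/3) = -8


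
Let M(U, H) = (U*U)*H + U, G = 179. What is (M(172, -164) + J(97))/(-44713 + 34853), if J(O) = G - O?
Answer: 2425761/4930 ≈ 492.04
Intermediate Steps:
J(O) = 179 - O
M(U, H) = U + H*U² (M(U, H) = U²*H + U = H*U² + U = U + H*U²)
(M(172, -164) + J(97))/(-44713 + 34853) = (172*(1 - 164*172) + (179 - 1*97))/(-44713 + 34853) = (172*(1 - 28208) + (179 - 97))/(-9860) = (172*(-28207) + 82)*(-1/9860) = (-4851604 + 82)*(-1/9860) = -4851522*(-1/9860) = 2425761/4930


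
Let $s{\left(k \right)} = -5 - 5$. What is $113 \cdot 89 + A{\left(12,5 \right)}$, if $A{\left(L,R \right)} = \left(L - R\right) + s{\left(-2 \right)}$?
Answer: $10054$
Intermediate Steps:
$s{\left(k \right)} = -10$ ($s{\left(k \right)} = -5 - 5 = -10$)
$A{\left(L,R \right)} = -10 + L - R$ ($A{\left(L,R \right)} = \left(L - R\right) - 10 = -10 + L - R$)
$113 \cdot 89 + A{\left(12,5 \right)} = 113 \cdot 89 - 3 = 10057 - 3 = 10054$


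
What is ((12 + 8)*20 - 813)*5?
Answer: -2065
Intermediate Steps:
((12 + 8)*20 - 813)*5 = (20*20 - 813)*5 = (400 - 813)*5 = -413*5 = -2065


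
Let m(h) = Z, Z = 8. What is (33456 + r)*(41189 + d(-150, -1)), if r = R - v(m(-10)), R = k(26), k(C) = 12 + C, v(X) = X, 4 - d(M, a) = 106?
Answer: 1375839282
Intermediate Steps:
m(h) = 8
d(M, a) = -102 (d(M, a) = 4 - 1*106 = 4 - 106 = -102)
R = 38 (R = 12 + 26 = 38)
r = 30 (r = 38 - 1*8 = 38 - 8 = 30)
(33456 + r)*(41189 + d(-150, -1)) = (33456 + 30)*(41189 - 102) = 33486*41087 = 1375839282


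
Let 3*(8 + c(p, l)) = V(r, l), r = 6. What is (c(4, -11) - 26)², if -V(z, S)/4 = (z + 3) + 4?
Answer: 23716/9 ≈ 2635.1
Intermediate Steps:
V(z, S) = -28 - 4*z (V(z, S) = -4*((z + 3) + 4) = -4*((3 + z) + 4) = -4*(7 + z) = -28 - 4*z)
c(p, l) = -76/3 (c(p, l) = -8 + (-28 - 4*6)/3 = -8 + (-28 - 24)/3 = -8 + (⅓)*(-52) = -8 - 52/3 = -76/3)
(c(4, -11) - 26)² = (-76/3 - 26)² = (-154/3)² = 23716/9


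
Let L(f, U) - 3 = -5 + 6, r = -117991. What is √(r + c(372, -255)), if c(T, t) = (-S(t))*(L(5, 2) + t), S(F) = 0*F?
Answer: I*√117991 ≈ 343.5*I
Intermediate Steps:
S(F) = 0
L(f, U) = 4 (L(f, U) = 3 + (-5 + 6) = 3 + 1 = 4)
c(T, t) = 0 (c(T, t) = (-1*0)*(4 + t) = 0*(4 + t) = 0)
√(r + c(372, -255)) = √(-117991 + 0) = √(-117991) = I*√117991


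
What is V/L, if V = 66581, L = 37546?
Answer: 66581/37546 ≈ 1.7733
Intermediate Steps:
V/L = 66581/37546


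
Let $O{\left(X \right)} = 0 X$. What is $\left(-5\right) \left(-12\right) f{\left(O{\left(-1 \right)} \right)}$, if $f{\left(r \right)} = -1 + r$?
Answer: $-60$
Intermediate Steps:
$O{\left(X \right)} = 0$
$\left(-5\right) \left(-12\right) f{\left(O{\left(-1 \right)} \right)} = \left(-5\right) \left(-12\right) \left(-1 + 0\right) = 60 \left(-1\right) = -60$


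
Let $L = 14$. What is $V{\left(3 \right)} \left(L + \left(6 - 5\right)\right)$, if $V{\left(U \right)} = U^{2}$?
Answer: $135$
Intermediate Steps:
$V{\left(3 \right)} \left(L + \left(6 - 5\right)\right) = 3^{2} \left(14 + \left(6 - 5\right)\right) = 9 \left(14 + \left(6 - 5\right)\right) = 9 \left(14 + 1\right) = 9 \cdot 15 = 135$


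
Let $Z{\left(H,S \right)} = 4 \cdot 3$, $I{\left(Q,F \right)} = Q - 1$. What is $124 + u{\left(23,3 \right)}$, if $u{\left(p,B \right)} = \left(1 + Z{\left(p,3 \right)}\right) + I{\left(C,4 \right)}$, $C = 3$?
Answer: $139$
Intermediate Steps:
$I{\left(Q,F \right)} = -1 + Q$ ($I{\left(Q,F \right)} = Q - 1 = -1 + Q$)
$Z{\left(H,S \right)} = 12$
$u{\left(p,B \right)} = 15$ ($u{\left(p,B \right)} = \left(1 + 12\right) + \left(-1 + 3\right) = 13 + 2 = 15$)
$124 + u{\left(23,3 \right)} = 124 + 15 = 139$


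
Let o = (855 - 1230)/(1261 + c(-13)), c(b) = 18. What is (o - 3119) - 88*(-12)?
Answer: -2638952/1279 ≈ -2063.3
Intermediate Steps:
o = -375/1279 (o = (855 - 1230)/(1261 + 18) = -375/1279 ≈ -0.29320)
(o - 3119) - 88*(-12) = (-375/1279 - 3119) - 88*(-12) = -3989576/1279 + 1056 = -2638952/1279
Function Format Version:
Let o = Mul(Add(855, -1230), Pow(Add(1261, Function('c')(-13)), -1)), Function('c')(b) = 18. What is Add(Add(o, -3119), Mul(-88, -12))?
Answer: Rational(-2638952, 1279) ≈ -2063.3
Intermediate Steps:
o = Rational(-375, 1279) (o = Mul(Add(855, -1230), Pow(Add(1261, 18), -1)) = Mul(-375, Pow(1279, -1)) = Mul(-375, Rational(1, 1279)) = Rational(-375, 1279) ≈ -0.29320)
Add(Add(o, -3119), Mul(-88, -12)) = Add(Add(Rational(-375, 1279), -3119), Mul(-88, -12)) = Add(Rational(-3989576, 1279), 1056) = Rational(-2638952, 1279)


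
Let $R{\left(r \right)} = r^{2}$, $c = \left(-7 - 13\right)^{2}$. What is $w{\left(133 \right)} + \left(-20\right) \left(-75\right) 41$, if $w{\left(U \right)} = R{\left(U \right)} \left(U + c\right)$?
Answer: $9489737$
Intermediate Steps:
$c = 400$ ($c = \left(-20\right)^{2} = 400$)
$w{\left(U \right)} = U^{2} \left(400 + U\right)$ ($w{\left(U \right)} = U^{2} \left(U + 400\right) = U^{2} \left(400 + U\right)$)
$w{\left(133 \right)} + \left(-20\right) \left(-75\right) 41 = 133^{2} \left(400 + 133\right) + \left(-20\right) \left(-75\right) 41 = 17689 \cdot 533 + 1500 \cdot 41 = 9428237 + 61500 = 9489737$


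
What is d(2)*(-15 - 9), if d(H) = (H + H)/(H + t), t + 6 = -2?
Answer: 16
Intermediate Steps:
t = -8 (t = -6 - 2 = -8)
d(H) = 2*H/(-8 + H) (d(H) = (H + H)/(H - 8) = (2*H)/(-8 + H) = 2*H/(-8 + H))
d(2)*(-15 - 9) = (2*2/(-8 + 2))*(-15 - 9) = (2*2/(-6))*(-24) = (2*2*(-⅙))*(-24) = -⅔*(-24) = 16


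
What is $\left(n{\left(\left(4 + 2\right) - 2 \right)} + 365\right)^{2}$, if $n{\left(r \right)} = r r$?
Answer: $145161$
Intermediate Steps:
$n{\left(r \right)} = r^{2}$
$\left(n{\left(\left(4 + 2\right) - 2 \right)} + 365\right)^{2} = \left(\left(\left(4 + 2\right) - 2\right)^{2} + 365\right)^{2} = \left(\left(6 - 2\right)^{2} + 365\right)^{2} = \left(4^{2} + 365\right)^{2} = \left(16 + 365\right)^{2} = 381^{2} = 145161$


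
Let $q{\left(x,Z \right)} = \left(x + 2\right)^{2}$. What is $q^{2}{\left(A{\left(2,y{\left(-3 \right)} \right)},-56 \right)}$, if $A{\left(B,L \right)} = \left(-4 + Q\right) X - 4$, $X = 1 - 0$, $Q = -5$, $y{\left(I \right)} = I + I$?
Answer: $14641$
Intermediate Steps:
$y{\left(I \right)} = 2 I$
$X = 1$ ($X = 1 + 0 = 1$)
$A{\left(B,L \right)} = -13$ ($A{\left(B,L \right)} = \left(-4 - 5\right) 1 - 4 = \left(-9\right) 1 - 4 = -9 - 4 = -13$)
$q{\left(x,Z \right)} = \left(2 + x\right)^{2}$
$q^{2}{\left(A{\left(2,y{\left(-3 \right)} \right)},-56 \right)} = \left(\left(2 - 13\right)^{2}\right)^{2} = \left(\left(-11\right)^{2}\right)^{2} = 121^{2} = 14641$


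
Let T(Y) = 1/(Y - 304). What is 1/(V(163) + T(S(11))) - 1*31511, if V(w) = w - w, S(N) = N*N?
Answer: -31694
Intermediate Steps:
S(N) = N**2
T(Y) = 1/(-304 + Y)
V(w) = 0
1/(V(163) + T(S(11))) - 1*31511 = 1/(0 + 1/(-304 + 11**2)) - 1*31511 = 1/(0 + 1/(-304 + 121)) - 31511 = 1/(0 + 1/(-183)) - 31511 = 1/(0 - 1/183) - 31511 = 1/(-1/183) - 31511 = -183 - 31511 = -31694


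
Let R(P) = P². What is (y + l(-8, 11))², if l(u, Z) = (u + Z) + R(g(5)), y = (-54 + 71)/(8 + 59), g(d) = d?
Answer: 3583449/4489 ≈ 798.27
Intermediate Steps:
y = 17/67 ≈ 0.25373
l(u, Z) = 25 + Z + u (l(u, Z) = (u + Z) + 5² = (Z + u) + 25 = 25 + Z + u)
(y + l(-8, 11))² = (17/67 + (25 + 11 - 8))² = (17/67 + 28)² = (1893/67)² = 3583449/4489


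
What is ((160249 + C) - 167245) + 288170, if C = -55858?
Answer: 225316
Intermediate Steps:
((160249 + C) - 167245) + 288170 = ((160249 - 55858) - 167245) + 288170 = (104391 - 167245) + 288170 = -62854 + 288170 = 225316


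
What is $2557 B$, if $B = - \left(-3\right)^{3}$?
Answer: $69039$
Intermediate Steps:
$B = 27$ ($B = \left(-1\right) \left(-27\right) = 27$)
$2557 B = 2557 \cdot 27 = 69039$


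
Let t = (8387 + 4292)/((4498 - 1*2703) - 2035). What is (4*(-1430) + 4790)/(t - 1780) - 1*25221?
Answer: -11093965059/439879 ≈ -25221.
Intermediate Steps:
t = -12679/240 (t = 12679/((4498 - 2703) - 2035) = 12679/(1795 - 2035) = 12679/(-240) = 12679*(-1/240) = -12679/240 ≈ -52.829)
(4*(-1430) + 4790)/(t - 1780) - 1*25221 = (4*(-1430) + 4790)/(-12679/240 - 1780) - 1*25221 = (-5720 + 4790)/(-439879/240) - 25221 = -930*(-240/439879) - 25221 = 223200/439879 - 25221 = -11093965059/439879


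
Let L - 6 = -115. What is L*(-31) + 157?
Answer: 3536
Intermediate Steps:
L = -109 (L = 6 - 115 = -109)
L*(-31) + 157 = -109*(-31) + 157 = 3379 + 157 = 3536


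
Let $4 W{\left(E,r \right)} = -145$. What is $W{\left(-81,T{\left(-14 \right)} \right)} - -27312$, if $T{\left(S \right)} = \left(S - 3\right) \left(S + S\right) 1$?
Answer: $\frac{109103}{4} \approx 27276.0$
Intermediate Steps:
$T{\left(S \right)} = 2 S \left(-3 + S\right)$ ($T{\left(S \right)} = \left(-3 + S\right) 2 S 1 = 2 S \left(-3 + S\right) 1 = 2 S \left(-3 + S\right)$)
$W{\left(E,r \right)} = - \frac{145}{4}$ ($W{\left(E,r \right)} = \frac{1}{4} \left(-145\right) = - \frac{145}{4}$)
$W{\left(-81,T{\left(-14 \right)} \right)} - -27312 = - \frac{145}{4} - -27312 = - \frac{145}{4} + 27312 = \frac{109103}{4}$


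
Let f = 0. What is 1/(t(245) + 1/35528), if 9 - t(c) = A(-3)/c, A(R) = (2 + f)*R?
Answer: 8704360/78552653 ≈ 0.11081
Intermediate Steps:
A(R) = 2*R (A(R) = (2 + 0)*R = 2*R)
t(c) = 9 + 6/c (t(c) = 9 - 2*(-3)/c = 9 - (-6)/c = 9 + 6/c)
1/(t(245) + 1/35528) = 1/((9 + 6/245) + 1/35528) = 1/(2211/245 + 1/35528) = 1/(78552653/8704360) = 8704360/78552653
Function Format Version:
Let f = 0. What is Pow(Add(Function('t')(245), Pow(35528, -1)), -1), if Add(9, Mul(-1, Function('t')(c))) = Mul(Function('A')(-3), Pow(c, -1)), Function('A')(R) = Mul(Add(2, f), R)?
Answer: Rational(8704360, 78552653) ≈ 0.11081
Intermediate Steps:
Function('A')(R) = Mul(2, R) (Function('A')(R) = Mul(Add(2, 0), R) = Mul(2, R))
Function('t')(c) = Add(9, Mul(6, Pow(c, -1))) (Function('t')(c) = Add(9, Mul(-1, Mul(Mul(2, -3), Pow(c, -1)))) = Add(9, Mul(-1, Mul(-6, Pow(c, -1)))) = Add(9, Mul(6, Pow(c, -1))))
Pow(Add(Function('t')(245), Pow(35528, -1)), -1) = Pow(Add(Add(9, Mul(6, Pow(245, -1))), Pow(35528, -1)), -1) = Pow(Add(Add(9, Mul(6, Rational(1, 245))), Rational(1, 35528)), -1) = Pow(Add(Add(9, Rational(6, 245)), Rational(1, 35528)), -1) = Pow(Add(Rational(2211, 245), Rational(1, 35528)), -1) = Pow(Rational(78552653, 8704360), -1) = Rational(8704360, 78552653)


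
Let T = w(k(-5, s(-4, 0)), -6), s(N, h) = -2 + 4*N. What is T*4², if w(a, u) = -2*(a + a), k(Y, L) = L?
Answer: 1152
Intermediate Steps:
w(a, u) = -4*a
T = 72 (T = -4*(-2 + 4*(-4)) = -4*(-2 - 16) = -4*(-18) = 72)
T*4² = 72*4² = 72*16 = 1152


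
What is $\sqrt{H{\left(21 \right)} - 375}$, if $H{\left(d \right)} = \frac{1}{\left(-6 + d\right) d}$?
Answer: $\frac{2 i \sqrt{1033585}}{105} \approx 19.365 i$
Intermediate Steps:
$H{\left(d \right)} = \frac{1}{d \left(-6 + d\right)}$
$\sqrt{H{\left(21 \right)} - 375} = \sqrt{\frac{1}{21 \left(-6 + 21\right)} - 375} = \sqrt{\frac{1}{21 \cdot 15} - 375} = \sqrt{\frac{1}{21} \cdot \frac{1}{15} - 375} = \sqrt{\frac{1}{315} - 375} = \sqrt{- \frac{118124}{315}} = \frac{2 i \sqrt{1033585}}{105}$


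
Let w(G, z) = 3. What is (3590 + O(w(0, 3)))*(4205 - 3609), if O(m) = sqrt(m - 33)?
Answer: 2139640 + 596*I*sqrt(30) ≈ 2.1396e+6 + 3264.4*I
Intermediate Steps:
O(m) = sqrt(-33 + m)
(3590 + O(w(0, 3)))*(4205 - 3609) = (3590 + sqrt(-33 + 3))*(4205 - 3609) = (3590 + sqrt(-30))*596 = (3590 + I*sqrt(30))*596 = 2139640 + 596*I*sqrt(30)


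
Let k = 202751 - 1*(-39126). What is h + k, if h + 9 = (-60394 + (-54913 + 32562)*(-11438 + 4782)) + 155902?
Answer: 149105632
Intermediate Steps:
h = 148863755 (h = -9 + ((-60394 + (-54913 + 32562)*(-11438 + 4782)) + 155902) = -9 + ((-60394 - 22351*(-6656)) + 155902) = -9 + ((-60394 + 148768256) + 155902) = -9 + (148707862 + 155902) = -9 + 148863764 = 148863755)
k = 241877 (k = 202751 + 39126 = 241877)
h + k = 148863755 + 241877 = 149105632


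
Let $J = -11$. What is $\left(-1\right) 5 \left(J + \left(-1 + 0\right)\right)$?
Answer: $60$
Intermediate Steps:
$\left(-1\right) 5 \left(J + \left(-1 + 0\right)\right) = \left(-1\right) 5 \left(-11 + \left(-1 + 0\right)\right) = - 5 \left(-11 - 1\right) = \left(-5\right) \left(-12\right) = 60$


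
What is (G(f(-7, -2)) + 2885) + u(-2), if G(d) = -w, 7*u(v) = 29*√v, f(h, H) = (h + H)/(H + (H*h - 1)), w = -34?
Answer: 2919 + 29*I*√2/7 ≈ 2919.0 + 5.8589*I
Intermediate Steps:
f(h, H) = (H + h)/(-1 + H + H*h) (f(h, H) = (H + h)/(H + (-1 + H*h)) = (H + h)/(-1 + H + H*h))
u(v) = 29*√v/7 (u(v) = (29*√v)/7 = 29*√v/7)
G(d) = 34 (G(d) = -1*(-34) = 34)
(G(f(-7, -2)) + 2885) + u(-2) = (34 + 2885) + 29*√(-2)/7 = 2919 + 29*(I*√2)/7 = 2919 + 29*I*√2/7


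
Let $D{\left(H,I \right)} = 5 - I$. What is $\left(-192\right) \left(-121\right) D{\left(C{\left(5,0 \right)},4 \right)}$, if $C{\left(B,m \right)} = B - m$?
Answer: $23232$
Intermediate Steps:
$\left(-192\right) \left(-121\right) D{\left(C{\left(5,0 \right)},4 \right)} = \left(-192\right) \left(-121\right) \left(5 - 4\right) = 23232 \left(5 - 4\right) = 23232 \cdot 1 = 23232$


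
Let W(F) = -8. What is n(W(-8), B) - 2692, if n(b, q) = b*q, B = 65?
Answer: -3212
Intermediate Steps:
n(W(-8), B) - 2692 = -8*65 - 2692 = -520 - 2692 = -3212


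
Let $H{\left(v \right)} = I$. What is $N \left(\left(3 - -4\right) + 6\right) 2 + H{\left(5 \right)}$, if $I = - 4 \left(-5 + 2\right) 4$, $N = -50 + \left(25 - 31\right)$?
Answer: $-1408$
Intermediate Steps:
$N = -56$ ($N = -50 - 6 = -56$)
$I = 48$ ($I = \left(-4\right) \left(-3\right) 4 = 12 \cdot 4 = 48$)
$H{\left(v \right)} = 48$
$N \left(\left(3 - -4\right) + 6\right) 2 + H{\left(5 \right)} = - 56 \left(\left(3 - -4\right) + 6\right) 2 + 48 = - 56 \left(\left(3 + 4\right) + 6\right) 2 + 48 = - 56 \left(7 + 6\right) 2 + 48 = - 56 \cdot 13 \cdot 2 + 48 = \left(-56\right) 26 + 48 = -1456 + 48 = -1408$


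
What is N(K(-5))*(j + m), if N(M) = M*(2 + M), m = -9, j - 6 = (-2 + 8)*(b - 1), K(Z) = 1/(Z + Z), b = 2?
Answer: -57/100 ≈ -0.57000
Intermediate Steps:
K(Z) = 1/(2*Z)
j = 12 (j = 6 + (-2 + 8)*(2 - 1) = 6 + 6*1 = 6 + 6 = 12)
N(K(-5))*(j + m) = (((½)/(-5))*(2 + (½)/(-5)))*(12 - 9) = (((½)*(-⅕))*(2 + (½)*(-⅕)))*3 = -(2 - ⅒)/10*3 = -⅒*19/10*3 = -19/100*3 = -57/100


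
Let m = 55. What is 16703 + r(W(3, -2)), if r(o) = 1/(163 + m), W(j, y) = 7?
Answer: 3641255/218 ≈ 16703.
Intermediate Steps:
r(o) = 1/218 (r(o) = 1/(163 + 55) = 1/218)
16703 + r(W(3, -2)) = 16703 + 1/218 = 3641255/218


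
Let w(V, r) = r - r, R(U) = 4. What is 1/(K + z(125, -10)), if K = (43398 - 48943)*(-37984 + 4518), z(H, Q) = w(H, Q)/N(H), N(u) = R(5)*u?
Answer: 1/185568970 ≈ 5.3888e-9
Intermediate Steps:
w(V, r) = 0
N(u) = 4*u
z(H, Q) = 0 (z(H, Q) = 0/((4*H)) = 0*(1/(4*H)) = 0)
K = 185568970 (K = -5545*(-33466) = 185568970)
1/(K + z(125, -10)) = 1/(185568970 + 0) = 1/185568970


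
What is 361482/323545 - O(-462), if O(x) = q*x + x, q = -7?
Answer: -896505258/323545 ≈ -2770.9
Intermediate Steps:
O(x) = -6*x (O(x) = -7*x + x = -6*x)
361482/323545 - O(-462) = 361482/323545 - (-6)*(-462) = 361482*(1/323545) - 1*2772 = 361482/323545 - 2772 = -896505258/323545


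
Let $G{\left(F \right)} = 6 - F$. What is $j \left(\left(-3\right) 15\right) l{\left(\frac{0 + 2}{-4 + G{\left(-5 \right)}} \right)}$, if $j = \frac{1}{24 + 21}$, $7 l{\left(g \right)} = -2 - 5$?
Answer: $1$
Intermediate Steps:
$l{\left(g \right)} = -1$ ($l{\left(g \right)} = \frac{-2 - 5}{7} = \frac{1}{7} \left(-7\right) = -1$)
$j = \frac{1}{45} \approx 0.022222$
$j \left(\left(-3\right) 15\right) l{\left(\frac{0 + 2}{-4 + G{\left(-5 \right)}} \right)} = \frac{\left(-3\right) 15}{45} \left(-1\right) = \frac{1}{45} \left(-45\right) \left(-1\right) = \left(-1\right) \left(-1\right) = 1$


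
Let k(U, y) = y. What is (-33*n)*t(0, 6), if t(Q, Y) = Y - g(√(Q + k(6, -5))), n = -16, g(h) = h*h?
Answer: 5808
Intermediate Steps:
g(h) = h²
t(Q, Y) = 5 + Y - Q (t(Q, Y) = Y - (√(Q - 5))² = Y - (√(-5 + Q))² = Y - (-5 + Q) = Y + (5 - Q) = 5 + Y - Q)
(-33*n)*t(0, 6) = (-33*(-16))*(5 + 6 - 1*0) = 528*(5 + 6 + 0) = 528*11 = 5808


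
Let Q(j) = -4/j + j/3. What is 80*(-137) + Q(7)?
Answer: -230123/21 ≈ -10958.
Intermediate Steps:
Q(j) = -4/j + j/3 (Q(j) = -4/j + j*(1/3) = -4/j + j/3)
80*(-137) + Q(7) = 80*(-137) + (-4/7 + (1/3)*7) = -10960 + (-4*1/7 + 7/3) = -10960 + (-4/7 + 7/3) = -10960 + 37/21 = -230123/21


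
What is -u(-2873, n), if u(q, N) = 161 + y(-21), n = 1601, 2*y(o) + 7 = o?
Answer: -147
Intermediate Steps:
y(o) = -7/2 + o/2
u(q, N) = 147 (u(q, N) = 161 + (-7/2 + (½)*(-21)) = 161 + (-7/2 - 21/2) = 161 - 14 = 147)
-u(-2873, n) = -1*147 = -147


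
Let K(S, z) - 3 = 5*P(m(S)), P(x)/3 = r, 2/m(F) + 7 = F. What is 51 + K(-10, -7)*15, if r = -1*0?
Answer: 96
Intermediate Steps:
m(F) = 2/(-7 + F)
r = 0
P(x) = 0 (P(x) = 3*0 = 0)
K(S, z) = 3 (K(S, z) = 3 + 5*0 = 3 + 0 = 3)
51 + K(-10, -7)*15 = 51 + 3*15 = 51 + 45 = 96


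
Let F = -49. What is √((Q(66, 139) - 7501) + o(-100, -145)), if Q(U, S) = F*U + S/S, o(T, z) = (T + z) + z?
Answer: 6*I*√309 ≈ 105.47*I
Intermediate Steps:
o(T, z) = T + 2*z
Q(U, S) = 1 - 49*U (Q(U, S) = -49*U + S/S = -49*U + 1 = 1 - 49*U)
√((Q(66, 139) - 7501) + o(-100, -145)) = √(((1 - 49*66) - 7501) + (-100 + 2*(-145))) = √(((1 - 3234) - 7501) + (-100 - 290)) = √((-3233 - 7501) - 390) = √(-10734 - 390) = √(-11124) = 6*I*√309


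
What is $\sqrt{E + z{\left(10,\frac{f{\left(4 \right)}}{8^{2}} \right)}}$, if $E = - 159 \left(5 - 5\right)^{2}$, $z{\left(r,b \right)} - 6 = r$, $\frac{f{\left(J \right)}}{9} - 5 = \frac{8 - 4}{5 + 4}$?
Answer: $4$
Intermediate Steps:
$f{\left(J \right)} = 49$ ($f{\left(J \right)} = 45 + 9 \frac{8 - 4}{5 + 4} = 45 + 9 \cdot \frac{4}{9} = 45 + 4 = 49$)
$z{\left(r,b \right)} = 6 + r$
$E = 0$ ($E = - 159 \cdot 0^{2} = \left(-159\right) 0 = 0$)
$\sqrt{E + z{\left(10,\frac{f{\left(4 \right)}}{8^{2}} \right)}} = \sqrt{0 + \left(6 + 10\right)} = \sqrt{0 + 16} = \sqrt{16} = 4$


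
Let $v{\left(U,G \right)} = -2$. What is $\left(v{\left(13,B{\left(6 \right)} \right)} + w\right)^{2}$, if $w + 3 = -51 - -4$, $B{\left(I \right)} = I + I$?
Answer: $2704$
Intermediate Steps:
$B{\left(I \right)} = 2 I$
$w = -50$ ($w = -3 - 47 = -50$)
$\left(v{\left(13,B{\left(6 \right)} \right)} + w\right)^{2} = \left(-2 - 50\right)^{2} = \left(-52\right)^{2} = 2704$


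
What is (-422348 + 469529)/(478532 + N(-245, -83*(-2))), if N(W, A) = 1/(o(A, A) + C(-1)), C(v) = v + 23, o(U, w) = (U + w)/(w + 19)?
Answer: 207690762/2106498049 ≈ 0.098595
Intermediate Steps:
o(U, w) = (U + w)/(19 + w)
C(v) = 23 + v
N(W, A) = 1/(22 + 2*A/(19 + A)) (N(W, A) = 1/((A + A)/(19 + A) + (23 - 1)) = 1/((2*A)/(19 + A) + 22) = 1/(2*A/(19 + A) + 22) = 1/(22 + 2*A/(19 + A)))
(-422348 + 469529)/(478532 + N(-245, -83*(-2))) = (-422348 + 469529)/(478532 + (19 - 83*(-2))/(2*(209 + 12*(-83*(-2))))) = 47181/(478532 + (19 + 166)/(2*(209 + 12*166))) = 47181/(478532 + (½)*185/(209 + 1992)) = 47181/(478532 + (½)*185/2201) = 47181/(478532 + (½)*(1/2201)*185) = 47181/(478532 + 185/4402) = 47181/(2106498049/4402) = 47181*(4402/2106498049) = 207690762/2106498049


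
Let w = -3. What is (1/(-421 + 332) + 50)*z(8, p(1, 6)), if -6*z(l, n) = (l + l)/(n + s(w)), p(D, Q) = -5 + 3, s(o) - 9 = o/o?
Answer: -1483/89 ≈ -16.663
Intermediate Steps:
s(o) = 10 (s(o) = 9 + o/o = 9 + 1 = 10)
p(D, Q) = -2
z(l, n) = -l/(3*(10 + n)) (z(l, n) = -(l + l)/(6*(n + 10)) = -2*l/(6*(10 + n)) = -l/(3*(10 + n)))
(1/(-421 + 332) + 50)*z(8, p(1, 6)) = (1/(-421 + 332) + 50)*(-1*8/(30 + 3*(-2))) = (1/(-89) + 50)*(-1*8/(30 - 6)) = (-1/89 + 50)*(-1*8/24) = 4449*(-1*8*1/24)/89 = (4449/89)*(-1/3) = -1483/89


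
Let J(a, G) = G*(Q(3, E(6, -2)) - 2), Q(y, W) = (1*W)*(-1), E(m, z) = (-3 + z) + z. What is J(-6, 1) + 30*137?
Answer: 4115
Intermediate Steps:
E(m, z) = -3 + 2*z
Q(y, W) = -W (Q(y, W) = W*(-1) = -W)
J(a, G) = 5*G (J(a, G) = G*(-(-3 + 2*(-2)) - 2) = G*(-(-3 - 4) - 2) = G*(-1*(-7) - 2) = G*(7 - 2) = G*5 = 5*G)
J(-6, 1) + 30*137 = 5*1 + 30*137 = 5 + 4110 = 4115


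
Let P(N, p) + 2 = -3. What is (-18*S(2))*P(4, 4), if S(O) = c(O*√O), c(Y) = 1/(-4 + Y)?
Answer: -45 - 45*√2/2 ≈ -76.820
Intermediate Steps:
S(O) = 1/(-4 + O^(3/2)) (S(O) = 1/(-4 + O*√O) = 1/(-4 + O^(3/2)))
P(N, p) = -5 (P(N, p) = -2 - 3 = -5)
(-18*S(2))*P(4, 4) = -18/(-4 + 2^(3/2))*(-5) = -18/(-4 + 2*√2)*(-5) = 90/(-4 + 2*√2)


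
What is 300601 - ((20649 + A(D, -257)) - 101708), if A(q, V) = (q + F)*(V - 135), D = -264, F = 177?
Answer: 347556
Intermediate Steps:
A(q, V) = (-135 + V)*(177 + q) (A(q, V) = (q + 177)*(V - 135) = (177 + q)*(-135 + V) = (-135 + V)*(177 + q))
300601 - ((20649 + A(D, -257)) - 101708) = 300601 - ((20649 + (-23895 - 135*(-264) + 177*(-257) - 257*(-264))) - 101708) = 300601 - ((20649 + (-23895 + 35640 - 45489 + 67848)) - 101708) = 300601 - ((20649 + 34104) - 101708) = 300601 - (54753 - 101708) = 300601 - 1*(-46955) = 300601 + 46955 = 347556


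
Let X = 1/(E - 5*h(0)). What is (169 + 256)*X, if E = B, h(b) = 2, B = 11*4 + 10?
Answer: 425/44 ≈ 9.6591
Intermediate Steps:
B = 54 (B = 44 + 10 = 54)
E = 54
X = 1/44 (X = 1/(54 - 5*2) = 1/(54 - 10) = 1/44 ≈ 0.022727)
(169 + 256)*X = (169 + 256)*(1/44) = 425*(1/44) = 425/44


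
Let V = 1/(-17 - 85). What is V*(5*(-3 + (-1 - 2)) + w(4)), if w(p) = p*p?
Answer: 7/51 ≈ 0.13725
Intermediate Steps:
w(p) = p**2
V = -1/102 (V = 1/(-102) = -1/102 ≈ -0.0098039)
V*(5*(-3 + (-1 - 2)) + w(4)) = -(5*(-3 + (-1 - 2)) + 4**2)/102 = -(5*(-3 - 3) + 16)/102 = -(5*(-6) + 16)/102 = -(-30 + 16)/102 = -1/102*(-14) = 7/51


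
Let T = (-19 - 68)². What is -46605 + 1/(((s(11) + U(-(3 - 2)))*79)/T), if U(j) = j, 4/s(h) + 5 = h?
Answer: -3704502/79 ≈ -46892.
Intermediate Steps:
s(h) = 4/(-5 + h)
T = 7569 (T = (-87)² = 7569)
-46605 + 1/(((s(11) + U(-(3 - 2)))*79)/T) = -46605 + 1/(((4/(-5 + 11) - (3 - 2))*79)/7569) = -46605 + 1/(((4/6 - 1*1)*79)*(1/7569)) = -46605 + 1/(((4*(⅙) - 1)*79)*(1/7569)) = -46605 + 1/(((⅔ - 1)*79)*(1/7569)) = -46605 + 1/(-⅓*79*(1/7569)) = -46605 + 1/(-79/3*1/7569) = -46605 + 1/(-79/22707) = -46605 - 22707/79 = -3704502/79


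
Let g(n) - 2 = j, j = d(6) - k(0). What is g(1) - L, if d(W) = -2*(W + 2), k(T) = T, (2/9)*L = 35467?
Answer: -319231/2 ≈ -1.5962e+5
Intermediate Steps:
L = 319203/2 (L = (9/2)*35467 = 319203/2 ≈ 1.5960e+5)
d(W) = -4 - 2*W (d(W) = -2*(2 + W) = -4 - 2*W)
j = -16 (j = (-4 - 2*6) - 1*0 = (-4 - 12) + 0 = -16 + 0 = -16)
g(n) = -14 (g(n) = 2 - 16 = -14)
g(1) - L = -14 - 1*319203/2 = -14 - 319203/2 = -319231/2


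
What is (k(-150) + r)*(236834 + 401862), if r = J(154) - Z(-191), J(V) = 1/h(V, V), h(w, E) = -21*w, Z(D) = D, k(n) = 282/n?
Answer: 4882935346796/40425 ≈ 1.2079e+8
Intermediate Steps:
J(V) = -1/(21*V) (J(V) = 1/(-21*V) = -1/(21*V))
r = 617693/3234 (r = -1/21/154 - 1*(-191) = -1/21*1/154 + 191 = -1/3234 + 191 = 617693/3234 ≈ 191.00)
(k(-150) + r)*(236834 + 401862) = (282/(-150) + 617693/3234)*(236834 + 401862) = (282*(-1/150) + 617693/3234)*638696 = (-47/25 + 617693/3234)*638696 = (15290327/80850)*638696 = 4882935346796/40425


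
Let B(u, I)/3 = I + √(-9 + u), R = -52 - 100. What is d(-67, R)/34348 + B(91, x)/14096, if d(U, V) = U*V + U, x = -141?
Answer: 32020007/121042352 + 3*√82/14096 ≈ 0.26646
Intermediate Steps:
R = -152
d(U, V) = U + U*V
B(u, I) = 3*I + 3*√(-9 + u) (B(u, I) = 3*(I + √(-9 + u)) = 3*I + 3*√(-9 + u))
d(-67, R)/34348 + B(91, x)/14096 = -67*(1 - 152)/34348 + (3*(-141) + 3*√(-9 + 91))/14096 = -67*(-151)*(1/34348) + (-423 + 3*√82)*(1/14096) = 10117*(1/34348) + (-423/14096 + 3*√82/14096) = 10117/34348 + (-423/14096 + 3*√82/14096) = 32020007/121042352 + 3*√82/14096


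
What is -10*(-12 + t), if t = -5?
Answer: 170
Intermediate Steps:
-10*(-12 + t) = -10*(-12 - 5) = -10*(-17) = 170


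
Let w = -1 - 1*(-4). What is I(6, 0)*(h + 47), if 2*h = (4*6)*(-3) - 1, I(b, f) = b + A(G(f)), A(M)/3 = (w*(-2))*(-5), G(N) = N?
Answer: 1008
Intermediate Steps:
w = 3 (w = -1 + 4 = 3)
A(M) = 90 (A(M) = 3*((3*(-2))*(-5)) = 3*(-6*(-5)) = 3*30 = 90)
I(b, f) = 90 + b (I(b, f) = b + 90 = 90 + b)
h = -73/2 (h = ((4*6)*(-3) - 1)/2 = (24*(-3) - 1)/2 = (-72 - 1)/2 = (½)*(-73) = -73/2 ≈ -36.500)
I(6, 0)*(h + 47) = (90 + 6)*(-73/2 + 47) = 96*(21/2) = 1008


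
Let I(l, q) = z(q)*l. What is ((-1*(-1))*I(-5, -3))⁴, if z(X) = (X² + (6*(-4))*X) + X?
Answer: 23134410000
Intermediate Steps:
z(X) = X² - 23*X (z(X) = (X² - 24*X) + X = X² - 23*X)
I(l, q) = l*q*(-23 + q) (I(l, q) = (q*(-23 + q))*l = l*q*(-23 + q))
((-1*(-1))*I(-5, -3))⁴ = ((-1*(-1))*(-5*(-3)*(-23 - 3)))⁴ = (1*(-5*(-3)*(-26)))⁴ = (1*(-390))⁴ = (-390)⁴ = 23134410000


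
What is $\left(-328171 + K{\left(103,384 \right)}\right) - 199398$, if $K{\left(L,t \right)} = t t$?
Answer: $-380113$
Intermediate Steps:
$K{\left(L,t \right)} = t^{2}$
$\left(-328171 + K{\left(103,384 \right)}\right) - 199398 = \left(-328171 + 384^{2}\right) - 199398 = \left(-328171 + 147456\right) - 199398 = -180715 - 199398 = -380113$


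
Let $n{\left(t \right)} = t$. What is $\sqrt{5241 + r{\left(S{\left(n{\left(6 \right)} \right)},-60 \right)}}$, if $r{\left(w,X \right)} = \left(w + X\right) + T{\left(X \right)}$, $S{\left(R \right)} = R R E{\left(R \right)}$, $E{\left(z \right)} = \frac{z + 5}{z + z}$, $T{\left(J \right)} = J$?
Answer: $\sqrt{5154} \approx 71.791$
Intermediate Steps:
$E{\left(z \right)} = \frac{5 + z}{2 z}$
$S{\left(R \right)} = \frac{R \left(5 + R\right)}{2}$ ($S{\left(R \right)} = R R \frac{5 + R}{2 R} = R^{2} \frac{5 + R}{2 R} = \frac{R \left(5 + R\right)}{2}$)
$r{\left(w,X \right)} = w + 2 X$ ($r{\left(w,X \right)} = \left(w + X\right) + X = \left(X + w\right) + X = w + 2 X$)
$\sqrt{5241 + r{\left(S{\left(n{\left(6 \right)} \right)},-60 \right)}} = \sqrt{5241 + \left(\frac{1}{2} \cdot 6 \left(5 + 6\right) + 2 \left(-60\right)\right)} = \sqrt{5241 - \left(120 - 33\right)} = \sqrt{5241 + \left(33 - 120\right)} = \sqrt{5241 - 87} = \sqrt{5154}$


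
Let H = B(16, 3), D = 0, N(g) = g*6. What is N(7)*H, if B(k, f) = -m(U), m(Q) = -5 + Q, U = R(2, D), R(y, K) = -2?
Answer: 294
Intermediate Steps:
N(g) = 6*g
U = -2
B(k, f) = 7 (B(k, f) = -(-5 - 2) = -1*(-7) = 7)
H = 7
N(7)*H = (6*7)*7 = 42*7 = 294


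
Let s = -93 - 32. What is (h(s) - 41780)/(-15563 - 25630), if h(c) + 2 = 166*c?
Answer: 6948/4577 ≈ 1.5180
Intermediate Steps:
s = -125
h(c) = -2 + 166*c
(h(s) - 41780)/(-15563 - 25630) = ((-2 + 166*(-125)) - 41780)/(-15563 - 25630) = ((-2 - 20750) - 41780)/(-41193) = (-20752 - 41780)*(-1/41193) = -62532*(-1/41193) = 6948/4577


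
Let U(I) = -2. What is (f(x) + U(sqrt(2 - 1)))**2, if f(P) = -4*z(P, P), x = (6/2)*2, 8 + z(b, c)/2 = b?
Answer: 196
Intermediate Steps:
z(b, c) = -16 + 2*b
x = 6 (x = (6*(1/2))*2 = 3*2 = 6)
f(P) = 64 - 8*P (f(P) = -4*(-16 + 2*P) = 64 - 8*P)
(f(x) + U(sqrt(2 - 1)))**2 = ((64 - 8*6) - 2)**2 = ((64 - 48) - 2)**2 = (16 - 2)**2 = 14**2 = 196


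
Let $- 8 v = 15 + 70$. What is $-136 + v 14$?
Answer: $- \frac{1139}{4} \approx -284.75$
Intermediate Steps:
$v = - \frac{85}{8}$ ($v = - \frac{15 + 70}{8} = \left(- \frac{1}{8}\right) 85 = - \frac{85}{8} \approx -10.625$)
$-136 + v 14 = -136 - \frac{595}{4} = - \frac{1139}{4}$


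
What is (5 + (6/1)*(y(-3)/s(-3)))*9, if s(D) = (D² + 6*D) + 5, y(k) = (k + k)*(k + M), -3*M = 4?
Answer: -306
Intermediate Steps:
M = -4/3 (M = -⅓*4 = -4/3 ≈ -1.3333)
y(k) = 2*k*(-4/3 + k) (y(k) = (k + k)*(k - 4/3) = (2*k)*(-4/3 + k) = 2*k*(-4/3 + k))
s(D) = 5 + D² + 6*D
(5 + (6/1)*(y(-3)/s(-3)))*9 = (5 + (6/1)*(((⅔)*(-3)*(-4 + 3*(-3)))/(5 + (-3)² + 6*(-3))))*9 = (5 + (6*1)*(((⅔)*(-3)*(-4 - 9))/(5 + 9 - 18)))*9 = (5 + 6*(((⅔)*(-3)*(-13))/(-4)))*9 = (5 + 6*(26*(-¼)))*9 = (5 + 6*(-13/2))*9 = (5 - 39)*9 = -34*9 = -306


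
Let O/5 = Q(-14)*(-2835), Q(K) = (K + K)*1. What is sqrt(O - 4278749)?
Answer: I*sqrt(3881849) ≈ 1970.2*I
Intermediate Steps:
Q(K) = 2*K (Q(K) = (2*K)*1 = 2*K)
O = 396900 (O = 5*((2*(-14))*(-2835)) = 5*(-28*(-2835)) = 5*79380 = 396900)
sqrt(O - 4278749) = sqrt(396900 - 4278749) = sqrt(-3881849) = I*sqrt(3881849)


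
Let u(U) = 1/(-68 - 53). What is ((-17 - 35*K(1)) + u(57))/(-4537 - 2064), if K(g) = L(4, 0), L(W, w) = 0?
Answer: 294/114103 ≈ 0.0025766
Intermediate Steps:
u(U) = -1/121 (u(U) = 1/(-121) = -1/121)
K(g) = 0
((-17 - 35*K(1)) + u(57))/(-4537 - 2064) = ((-17 - 35*0) - 1/121)/(-4537 - 2064) = ((-17 + 0) - 1/121)/(-6601) = (-17 - 1/121)*(-1/6601) = -2058/121*(-1/6601) = 294/114103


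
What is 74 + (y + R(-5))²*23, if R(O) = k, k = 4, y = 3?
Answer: 1201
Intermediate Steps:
R(O) = 4
74 + (y + R(-5))²*23 = 74 + (3 + 4)²*23 = 74 + 7²*23 = 74 + 49*23 = 74 + 1127 = 1201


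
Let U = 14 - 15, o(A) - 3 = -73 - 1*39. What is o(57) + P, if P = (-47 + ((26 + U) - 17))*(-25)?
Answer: 866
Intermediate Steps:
o(A) = -109 (o(A) = 3 + (-73 - 1*39) = 3 + (-73 - 39) = 3 - 112 = -109)
U = -1
P = 975 (P = (-47 + ((26 - 1) - 17))*(-25) = (-47 + (25 - 17))*(-25) = (-47 + 8)*(-25) = -39*(-25) = 975)
o(57) + P = -109 + 975 = 866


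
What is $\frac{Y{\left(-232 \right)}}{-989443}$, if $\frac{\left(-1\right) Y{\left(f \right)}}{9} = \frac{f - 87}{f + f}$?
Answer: $\frac{99}{15831088} \approx 6.2535 \cdot 10^{-6}$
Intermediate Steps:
$Y{\left(f \right)} = - \frac{9 \left(-87 + f\right)}{2 f}$ ($Y{\left(f \right)} = - 9 \frac{f - 87}{f + f} = - 9 \frac{-87 + f}{2 f} = - \frac{9 \left(-87 + f\right)}{2 f}$)
$\frac{Y{\left(-232 \right)}}{-989443} = \frac{\frac{9}{2} \frac{1}{-232} \left(87 - -232\right)}{-989443} = \frac{9}{2} \left(- \frac{1}{232}\right) \left(87 + 232\right) \left(- \frac{1}{989443}\right) = \frac{9}{2} \left(- \frac{1}{232}\right) 319 \left(- \frac{1}{989443}\right) = \left(- \frac{99}{16}\right) \left(- \frac{1}{989443}\right) = \frac{99}{15831088}$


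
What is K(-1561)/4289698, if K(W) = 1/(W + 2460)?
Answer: 1/3856438502 ≈ 2.5931e-10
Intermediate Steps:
K(W) = 1/(2460 + W)
K(-1561)/4289698 = 1/((2460 - 1561)*4289698) = (1/4289698)/899 = (1/899)*(1/4289698) = 1/3856438502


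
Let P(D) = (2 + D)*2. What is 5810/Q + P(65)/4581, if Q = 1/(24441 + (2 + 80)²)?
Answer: 829475485784/4581 ≈ 1.8107e+8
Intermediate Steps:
P(D) = 4 + 2*D
Q = 1/31165 (Q = 1/(24441 + 82²) = 1/(24441 + 6724) = 1/31165 ≈ 3.2087e-5)
5810/Q + P(65)/4581 = 5810/(1/31165) + (4 + 2*65)/4581 = 5810*31165 + (4 + 130)*(1/4581) = 181068650 + 134*(1/4581) = 181068650 + 134/4581 = 829475485784/4581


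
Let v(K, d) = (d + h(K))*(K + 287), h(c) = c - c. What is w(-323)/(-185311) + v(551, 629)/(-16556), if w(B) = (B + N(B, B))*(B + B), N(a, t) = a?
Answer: -52293441209/1534004458 ≈ -34.089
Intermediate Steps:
h(c) = 0
v(K, d) = d*(287 + K) (v(K, d) = (d + 0)*(K + 287) = d*(287 + K))
w(B) = 4*B² (w(B) = (B + B)*(B + B) = (2*B)*(2*B) = 4*B²)
w(-323)/(-185311) + v(551, 629)/(-16556) = (4*(-323)²)/(-185311) + (629*(287 + 551))/(-16556) = (4*104329)*(-1/185311) + (629*838)*(-1/16556) = 417316*(-1/185311) + 527102*(-1/16556) = -417316/185311 - 263551/8278 = -52293441209/1534004458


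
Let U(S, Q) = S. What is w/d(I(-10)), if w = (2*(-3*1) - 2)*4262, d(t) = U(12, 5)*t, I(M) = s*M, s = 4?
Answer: 2131/30 ≈ 71.033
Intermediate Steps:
I(M) = 4*M
d(t) = 12*t
w = -34096 (w = (2*(-3) - 2)*4262 = (-6 - 2)*4262 = -8*4262 = -34096)
w/d(I(-10)) = -34096/(12*(4*(-10))) = -34096/(12*(-40)) = -34096/(-480) = -34096*(-1/480) = 2131/30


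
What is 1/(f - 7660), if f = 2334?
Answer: -1/5326 ≈ -0.00018776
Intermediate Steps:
1/(f - 7660) = 1/(2334 - 7660) = 1/(-5326) = -1/5326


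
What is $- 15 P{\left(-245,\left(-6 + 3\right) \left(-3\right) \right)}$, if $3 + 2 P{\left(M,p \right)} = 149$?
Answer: $-1095$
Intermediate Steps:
$P{\left(M,p \right)} = 73$ ($P{\left(M,p \right)} = - \frac{3}{2} + \frac{1}{2} \cdot 149 = - \frac{3}{2} + \frac{149}{2} = 73$)
$- 15 P{\left(-245,\left(-6 + 3\right) \left(-3\right) \right)} = \left(-15\right) 73 = -1095$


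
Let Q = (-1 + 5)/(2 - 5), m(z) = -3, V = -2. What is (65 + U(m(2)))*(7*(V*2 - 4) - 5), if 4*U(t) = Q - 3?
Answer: -46787/12 ≈ -3898.9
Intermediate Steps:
Q = -4/3 (Q = 4/(-3) = 4*(-1/3) = -4/3 ≈ -1.3333)
U(t) = -13/12 (U(t) = (-4/3 - 3)/4 = (1/4)*(-13/3) = -13/12)
(65 + U(m(2)))*(7*(V*2 - 4) - 5) = (65 - 13/12)*(7*(-2*2 - 4) - 5) = 767*(7*(-4 - 4) - 5)/12 = 767*(7*(-8) - 5)/12 = 767*(-56 - 5)/12 = (767/12)*(-61) = -46787/12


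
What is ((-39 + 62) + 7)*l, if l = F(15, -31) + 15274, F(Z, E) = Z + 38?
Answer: 459810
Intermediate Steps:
F(Z, E) = 38 + Z
l = 15327 (l = (38 + 15) + 15274 = 53 + 15274 = 15327)
((-39 + 62) + 7)*l = ((-39 + 62) + 7)*15327 = (23 + 7)*15327 = 30*15327 = 459810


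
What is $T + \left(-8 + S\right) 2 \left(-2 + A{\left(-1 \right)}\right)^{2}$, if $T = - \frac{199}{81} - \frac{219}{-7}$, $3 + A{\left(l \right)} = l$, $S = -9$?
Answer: $- \frac{677662}{567} \approx -1195.2$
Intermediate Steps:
$A{\left(l \right)} = -3 + l$
$T = \frac{16346}{567}$ ($T = \left(-199\right) \frac{1}{81} - - \frac{219}{7} = - \frac{199}{81} + \frac{219}{7} = \frac{16346}{567} \approx 28.829$)
$T + \left(-8 + S\right) 2 \left(-2 + A{\left(-1 \right)}\right)^{2} = \frac{16346}{567} + \left(-8 - 9\right) 2 \left(-2 - 4\right)^{2} = \frac{16346}{567} + \left(-17\right) 2 \left(-2 - 4\right)^{2} = \frac{16346}{567} - 34 \left(-6\right)^{2} = \frac{16346}{567} - 1224 = - \frac{677662}{567}$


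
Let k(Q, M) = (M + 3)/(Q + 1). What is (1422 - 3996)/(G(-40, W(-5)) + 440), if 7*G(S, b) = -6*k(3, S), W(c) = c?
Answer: -36036/6271 ≈ -5.7465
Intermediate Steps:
k(Q, M) = (3 + M)/(1 + Q)
G(S, b) = -9/14 - 3*S/14 (G(S, b) = (-6*(3 + S)/(1 + 3))/7 = (-6*(3 + S)/4)/7 = (-3*(3 + S)/2)/7 = (-6*(¾ + S/4))/7 = (-9/2 - 3*S/2)/7 = -9/14 - 3*S/14)
(1422 - 3996)/(G(-40, W(-5)) + 440) = (1422 - 3996)/((-9/14 - 3/14*(-40)) + 440) = -2574/((-9/14 + 60/7) + 440) = -2574/(111/14 + 440) = -2574/6271/14 = -2574*14/6271 = -36036/6271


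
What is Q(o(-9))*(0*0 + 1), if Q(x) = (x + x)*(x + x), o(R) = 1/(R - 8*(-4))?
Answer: 4/529 ≈ 0.0075614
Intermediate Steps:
o(R) = 1/(32 + R) (o(R) = 1/(R + 32) = 1/(32 + R))
Q(x) = 4*x**2 (Q(x) = (2*x)*(2*x) = 4*x**2)
Q(o(-9))*(0*0 + 1) = (4*(1/(32 - 9))**2)*(0*0 + 1) = (4*(1/23)**2)*(0 + 1) = (4*(1/23)**2)*1 = (4*(1/529))*1 = (4/529)*1 = 4/529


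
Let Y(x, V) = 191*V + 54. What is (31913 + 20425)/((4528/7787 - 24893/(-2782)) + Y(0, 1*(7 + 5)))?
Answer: 87216985284/3925296527 ≈ 22.219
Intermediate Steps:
Y(x, V) = 54 + 191*V
(31913 + 20425)/((4528/7787 - 24893/(-2782)) + Y(0, 1*(7 + 5))) = (31913 + 20425)/((4528/7787 - 24893/(-2782)) + (54 + 191*(1*(7 + 5)))) = 52338/((4528*(1/7787) - 24893*(-1/2782)) + (54 + 191*(1*12))) = 52338/((4528/7787 + 24893/2782) + (54 + 191*12)) = 52338/(15879899/1666418 + (54 + 2292)) = 52338/(15879899/1666418 + 2346) = 52338/(3925296527/1666418) = 52338*(1666418/3925296527) = 87216985284/3925296527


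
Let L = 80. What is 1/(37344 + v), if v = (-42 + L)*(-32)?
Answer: 1/36128 ≈ 2.7679e-5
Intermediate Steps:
v = -1216 (v = (-42 + 80)*(-32) = 38*(-32) = -1216)
1/(37344 + v) = 1/(37344 - 1216) = 1/36128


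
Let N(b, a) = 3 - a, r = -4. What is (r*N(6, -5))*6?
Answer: -192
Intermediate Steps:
(r*N(6, -5))*6 = -4*(3 - 1*(-5))*6 = -4*(3 + 5)*6 = -4*8*6 = -32*6 = -192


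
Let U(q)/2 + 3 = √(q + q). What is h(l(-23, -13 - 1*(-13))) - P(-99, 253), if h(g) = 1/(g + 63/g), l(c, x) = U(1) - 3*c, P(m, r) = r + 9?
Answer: -530341199/2024324 - 1949*√2/4048648 ≈ -261.98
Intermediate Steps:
U(q) = -6 + 2*√2*√q (U(q) = -6 + 2*√(q + q) = -6 + 2*√(2*q) = -6 + 2*(√2*√q) = -6 + 2*√2*√q)
P(m, r) = 9 + r
l(c, x) = -6 - 3*c + 2*√2 (l(c, x) = (-6 + 2*√2*√1) - 3*c = (-6 + 2*√2*1) - 3*c = (-6 + 2*√2) - 3*c = -6 - 3*c + 2*√2)
h(l(-23, -13 - 1*(-13))) - P(-99, 253) = (-6 - 3*(-23) + 2*√2)/(63 + (-6 - 3*(-23) + 2*√2)²) - (9 + 253) = (-6 + 69 + 2*√2)/(63 + (-6 + 69 + 2*√2)²) - 1*262 = (63 + 2*√2)/(63 + (63 + 2*√2)²) - 262 = -262 + (63 + 2*√2)/(63 + (63 + 2*√2)²)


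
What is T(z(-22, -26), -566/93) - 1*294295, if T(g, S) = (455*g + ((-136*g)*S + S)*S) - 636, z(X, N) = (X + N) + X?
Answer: 223780607/8649 ≈ 25874.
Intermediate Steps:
z(X, N) = N + 2*X (z(X, N) = (N + X) + X = N + 2*X)
T(g, S) = -636 + 455*g + S*(S - 136*S*g) (T(g, S) = (455*g + (-136*S*g + S)*S) - 636 = (455*g + (S - 136*S*g)*S) - 636 = (455*g + S*(S - 136*S*g)) - 636 = -636 + 455*g + S*(S - 136*S*g))
T(z(-22, -26), -566/93) - 1*294295 = (-636 + (-566/93)**2 + 455*(-26 + 2*(-22)) - 136*(-26 + 2*(-22))*(-566/93)**2) - 1*294295 = (-636 + (-566*1/93)**2 + 455*(-26 - 44) - 136*(-26 - 44)*(-566*1/93)**2) - 294295 = (-636 + (-566/93)**2 + 455*(-70) - 136*(-70)*(-566/93)**2) - 294295 = (-636 + 320356/8649 - 31850 - 136*(-70)*320356/8649) - 294295 = (-636 + 320356/8649 - 31850 + 3049789120/8649) - 294295 = 2769138062/8649 - 294295 = 223780607/8649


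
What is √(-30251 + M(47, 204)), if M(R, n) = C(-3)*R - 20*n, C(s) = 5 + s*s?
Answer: I*√33673 ≈ 183.5*I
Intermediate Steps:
C(s) = 5 + s²
M(R, n) = -20*n + 14*R (M(R, n) = (5 + (-3)²)*R - 20*n = (5 + 9)*R - 20*n = 14*R - 20*n = -20*n + 14*R)
√(-30251 + M(47, 204)) = √(-30251 + (-20*204 + 14*47)) = √(-30251 + (-4080 + 658)) = √(-30251 - 3422) = √(-33673) = I*√33673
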